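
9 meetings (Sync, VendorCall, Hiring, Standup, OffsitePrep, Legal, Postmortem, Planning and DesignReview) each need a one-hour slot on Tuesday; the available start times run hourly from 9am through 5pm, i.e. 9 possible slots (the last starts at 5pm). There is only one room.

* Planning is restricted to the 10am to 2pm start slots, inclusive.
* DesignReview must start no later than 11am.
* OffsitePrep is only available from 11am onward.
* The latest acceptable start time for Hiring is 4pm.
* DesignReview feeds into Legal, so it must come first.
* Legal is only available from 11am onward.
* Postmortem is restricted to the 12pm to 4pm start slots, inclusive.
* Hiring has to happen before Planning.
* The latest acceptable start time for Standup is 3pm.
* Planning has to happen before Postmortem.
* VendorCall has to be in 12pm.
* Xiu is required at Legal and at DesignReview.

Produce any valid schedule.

VendorCall -> 12pm, Standup -> 3pm, OffsitePrep -> 4pm, Legal -> 2pm, Postmortem -> 1pm, Sync -> 5pm, DesignReview -> 9am, Hiring -> 10am, Planning -> 11am

Checking: Planning(11am) before Postmortem(1pm); DesignReview(9am) before Legal(2pm); Hiring(10am) before Planning(11am); Legal(2pm) != DesignReview(9am); Standup=3pm in [9am,3pm]; VendorCall=12pm in [12pm,12pm]; DesignReview=9am in [9am,11am]; Planning=11am in [10am,2pm]; Legal=2pm in [11am,5pm]; Hiring=10am in [9am,4pm]; Postmortem=1pm in [12pm,4pm]; OffsitePrep=4pm in [11am,5pm]; max 1 per slot (cap 1).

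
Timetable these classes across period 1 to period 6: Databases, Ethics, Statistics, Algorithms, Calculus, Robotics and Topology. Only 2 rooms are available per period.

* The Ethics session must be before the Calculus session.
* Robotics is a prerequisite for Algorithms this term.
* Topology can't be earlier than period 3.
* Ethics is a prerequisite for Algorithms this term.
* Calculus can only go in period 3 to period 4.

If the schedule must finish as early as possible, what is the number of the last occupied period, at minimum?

The precedence chain requires at least 2 distinct periods.
With at most 2 per period and 7 classes, at least 4 periods are needed.
Calculus can't be placed before period 3, so the schedule must run through at least period 3.
4 works (last occupied period: period 4): for example Topology=period 3; Databases=period 2; Ethics=period 1; Robotics=period 1; Statistics=period 4; Algorithms=period 2; Calculus=period 3.

4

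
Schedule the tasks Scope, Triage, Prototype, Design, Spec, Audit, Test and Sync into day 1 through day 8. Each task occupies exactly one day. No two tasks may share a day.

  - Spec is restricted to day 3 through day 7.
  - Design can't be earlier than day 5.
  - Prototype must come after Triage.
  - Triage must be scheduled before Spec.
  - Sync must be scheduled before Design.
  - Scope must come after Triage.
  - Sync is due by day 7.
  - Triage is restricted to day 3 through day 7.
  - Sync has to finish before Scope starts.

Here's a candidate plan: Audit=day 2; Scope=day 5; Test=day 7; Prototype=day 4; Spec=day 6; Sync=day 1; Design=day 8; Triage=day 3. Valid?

Scope must come after Triage — holds.
Triage must be scheduled before Spec — holds.
No two tasks may share a day — holds.
Sync must be scheduled before Design — holds.
Spec is restricted to day 3 through day 7 — holds.
Sync has to finish before Scope starts — holds.
Design can't be earlier than day 5 — holds.
Sync is due by day 7 — holds.
Prototype must come after Triage — holds.
Triage is restricted to day 3 through day 7 — holds.

Valid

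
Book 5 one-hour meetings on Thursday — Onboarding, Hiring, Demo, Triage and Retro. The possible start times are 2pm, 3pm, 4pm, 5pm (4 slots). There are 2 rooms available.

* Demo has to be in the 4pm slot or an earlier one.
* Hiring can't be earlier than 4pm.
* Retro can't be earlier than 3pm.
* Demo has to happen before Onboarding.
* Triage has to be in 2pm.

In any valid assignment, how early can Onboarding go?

3pm

Precedence pushes Onboarding to at least 3pm.
Onboarding at 3pm is achievable: Demo -> 2pm, Retro -> 3pm, Onboarding -> 3pm, Triage -> 2pm, Hiring -> 4pm.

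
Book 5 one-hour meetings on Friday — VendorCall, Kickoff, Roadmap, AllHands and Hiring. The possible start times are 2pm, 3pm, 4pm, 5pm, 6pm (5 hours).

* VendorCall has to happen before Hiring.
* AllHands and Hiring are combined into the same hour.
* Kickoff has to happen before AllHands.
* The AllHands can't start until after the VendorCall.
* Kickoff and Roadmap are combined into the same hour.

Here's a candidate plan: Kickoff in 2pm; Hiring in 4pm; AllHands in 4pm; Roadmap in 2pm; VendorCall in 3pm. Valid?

Yes

The AllHands can't start until after the VendorCall — holds.
Kickoff and Roadmap are combined into the same hour — holds.
AllHands and Hiring are combined into the same hour — holds.
VendorCall has to happen before Hiring — holds.
Kickoff has to happen before AllHands — holds.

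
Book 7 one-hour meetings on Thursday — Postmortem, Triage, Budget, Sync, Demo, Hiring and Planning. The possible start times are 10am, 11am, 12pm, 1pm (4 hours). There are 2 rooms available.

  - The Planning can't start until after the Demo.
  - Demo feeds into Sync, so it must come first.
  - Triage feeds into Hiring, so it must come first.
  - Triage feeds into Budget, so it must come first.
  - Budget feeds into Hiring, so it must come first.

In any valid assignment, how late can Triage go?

Downstream work caps Triage at 11am.
Triage at 11am is achievable: Postmortem=10am, Sync=11am, Triage=11am, Hiring=1pm, Budget=12pm, Planning=12pm, Demo=10am.

11am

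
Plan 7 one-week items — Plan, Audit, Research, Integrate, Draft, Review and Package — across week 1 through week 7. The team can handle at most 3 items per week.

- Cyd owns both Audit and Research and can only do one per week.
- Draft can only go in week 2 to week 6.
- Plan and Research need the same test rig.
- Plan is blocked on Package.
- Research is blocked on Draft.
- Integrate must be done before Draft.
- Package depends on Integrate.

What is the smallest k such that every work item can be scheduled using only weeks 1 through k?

The precedence chain requires at least 3 distinct weeks.
With at most 3 per week and 7 work items, at least 3 weeks are needed.
Could 3 weeks be enough, i.e. nothing placed later than week 3? No: Draft's window within 3 weeks is {week 2, week 3}; Plan must come after Package (at week 1 or later) → {week 2, week 3}; Package must come before Plan (at week 3 or earlier) → {week 1, week 2}; Research must come after Draft (at week 2 or later) → {week 3}; Package must come after Integrate (at week 1 or later) → {week 2}; Plan can't share with Research (week 3) → {week 2}; Plan must come after Package (at week 2 or later) → nothing is left.
So 3 weeks is not enough.
4 works (last occupied week: week 4): for example Package in week 2, Research in week 4, Draft in week 2, Review in week 1, Audit in week 1, Plan in week 3, Integrate in week 1.

4 weeks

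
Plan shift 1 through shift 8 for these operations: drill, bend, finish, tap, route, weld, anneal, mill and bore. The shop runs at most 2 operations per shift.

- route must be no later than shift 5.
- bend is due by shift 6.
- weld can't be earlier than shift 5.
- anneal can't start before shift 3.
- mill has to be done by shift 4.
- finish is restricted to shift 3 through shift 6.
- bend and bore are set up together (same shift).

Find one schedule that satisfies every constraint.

bore=shift 2, anneal=shift 3, tap=shift 4, drill=shift 4, weld=shift 5, bend=shift 2, mill=shift 1, route=shift 1, finish=shift 3

Checking: bend = bore = shift 2; bend=shift 2 in [shift 1,shift 6]; mill=shift 1 in [shift 1,shift 4]; weld=shift 5 in [shift 5,shift 8]; route=shift 1 in [shift 1,shift 5]; anneal=shift 3 in [shift 3,shift 8]; finish=shift 3 in [shift 3,shift 6]; max 2 per shift (cap 2).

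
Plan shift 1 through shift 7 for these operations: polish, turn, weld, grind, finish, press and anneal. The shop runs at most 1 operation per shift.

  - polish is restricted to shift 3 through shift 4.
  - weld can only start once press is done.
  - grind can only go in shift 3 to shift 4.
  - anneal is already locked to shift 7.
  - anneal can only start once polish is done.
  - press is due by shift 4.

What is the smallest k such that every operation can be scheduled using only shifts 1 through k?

The precedence chain requires at least 2 distinct shifts.
With at most 1 per shift and 7 operations, at least 7 shifts are needed.
anneal can't be placed before shift 7, so the schedule must run through at least shift 7.
7 works (last occupied shift: shift 7): for example weld in shift 2, polish in shift 3, finish in shift 6, anneal in shift 7, turn in shift 5, grind in shift 4, press in shift 1.

7 shifts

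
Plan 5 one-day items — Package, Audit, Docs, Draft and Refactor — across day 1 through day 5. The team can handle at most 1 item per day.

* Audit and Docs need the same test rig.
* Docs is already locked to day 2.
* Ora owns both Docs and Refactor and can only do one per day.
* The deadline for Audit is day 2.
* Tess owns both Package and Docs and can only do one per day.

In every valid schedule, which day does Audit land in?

Audit's window is day 1–day 2.
Docs is fixed at day 2, and Audit can't share a day with Docs.
So Audit must be day 1.

day 1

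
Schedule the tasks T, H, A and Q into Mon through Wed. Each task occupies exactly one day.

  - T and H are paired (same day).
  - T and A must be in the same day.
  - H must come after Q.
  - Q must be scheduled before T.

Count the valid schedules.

3

Enumerating: Q=Mon, H=Tue, A=Tue, T=Tue | H=Wed; A=Wed; Q=Mon; T=Wed | Q=Tue; H=Wed; T=Wed; A=Wed.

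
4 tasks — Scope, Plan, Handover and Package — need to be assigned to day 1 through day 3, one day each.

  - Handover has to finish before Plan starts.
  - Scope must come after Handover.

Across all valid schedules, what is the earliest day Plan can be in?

day 2

Precedence pushes Plan to at least day 2.
Plan at day 2 is achievable: Plan=day 2; Scope=day 2; Handover=day 1; Package=day 1.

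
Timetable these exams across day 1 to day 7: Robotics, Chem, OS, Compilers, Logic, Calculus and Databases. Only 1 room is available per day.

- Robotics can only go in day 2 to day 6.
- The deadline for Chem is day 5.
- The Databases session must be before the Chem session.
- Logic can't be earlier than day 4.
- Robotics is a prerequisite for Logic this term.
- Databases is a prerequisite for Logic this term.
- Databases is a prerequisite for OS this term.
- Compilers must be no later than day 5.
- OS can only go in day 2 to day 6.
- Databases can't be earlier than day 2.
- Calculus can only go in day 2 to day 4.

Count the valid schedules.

Splitting on Robotics: it can be day 2 (2), day 3 (2), day 4 (2), day 5 (3), day 6 (6). Listing each branch's schedules as (Chem, OS, Compilers, Logic, Calculus, Databases) by day number:
Robotics=day 2: (5,6,1,7,3,4) (5,6,1,7,4,3) — 2.
Robotics=day 3: (5,6,1,7,2,4) (5,6,1,7,4,2) — 2.
Robotics=day 4: (5,6,1,7,2,3) (5,6,1,7,3,2) — 2.
Robotics=day 5: (3,6,1,7,4,2) (4,6,1,7,2,3) (4,6,1,7,3,2) — 3.
Robotics=day 6: (3,5,1,7,4,2) (4,5,1,7,2,3) (4,5,1,7,3,2) (5,3,1,7,4,2) (5,4,1,7,2,3) (5,4,1,7,3,2) — 6.
Summing: 2 + 2 + 2 + 3 + 6 = 15.

15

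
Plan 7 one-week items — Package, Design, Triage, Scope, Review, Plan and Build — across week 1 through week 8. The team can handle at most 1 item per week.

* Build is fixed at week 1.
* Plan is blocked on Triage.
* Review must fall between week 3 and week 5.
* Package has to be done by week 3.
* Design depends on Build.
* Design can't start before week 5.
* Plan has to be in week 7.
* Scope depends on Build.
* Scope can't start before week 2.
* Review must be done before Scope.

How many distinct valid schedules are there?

42

Splitting on Package: it can be week 2 (28), week 3 (14). Listing each branch's schedules as (Design, Triage, Scope, Review, Plan, Build) by week number:
Package=week 2: (5,3,6,4,7,1) (5,3,8,4,7,1) (5,4,6,3,7,1) (5,4,8,3,7,1) (5,6,4,3,7,1) (5,6,8,3,7,1) (5,6,8,4,7,1) (6,3,5,4,7,1) (6,3,8,4,7,1) (6,3,8,5,7,1) (6,4,5,3,7,1) (6,4,8,3,7,1) (6,4,8,5,7,1) (6,5,4,3,7,1) (6,5,8,3,7,1) (6,5,8,4,7,1) (8,3,5,4,7,1) (8,3,6,4,7,1) (8,3,6,5,7,1) (8,4,5,3,7,1) (8,4,6,3,7,1) (8,4,6,5,7,1) (8,5,4,3,7,1) (8,5,6,3,7,1) (8,5,6,4,7,1) (8,6,4,3,7,1) (8,6,5,3,7,1) (8,6,5,4,7,1) — 28.
Package=week 3: (5,2,6,4,7,1) (5,2,8,4,7,1) (5,6,8,4,7,1) (6,2,5,4,7,1) (6,2,8,4,7,1) (6,2,8,5,7,1) (6,4,8,5,7,1) (6,5,8,4,7,1) (8,2,5,4,7,1) (8,2,6,4,7,1) (8,2,6,5,7,1) (8,4,6,5,7,1) (8,5,6,4,7,1) (8,6,5,4,7,1) — 14.
Summing: 28 + 14 = 42.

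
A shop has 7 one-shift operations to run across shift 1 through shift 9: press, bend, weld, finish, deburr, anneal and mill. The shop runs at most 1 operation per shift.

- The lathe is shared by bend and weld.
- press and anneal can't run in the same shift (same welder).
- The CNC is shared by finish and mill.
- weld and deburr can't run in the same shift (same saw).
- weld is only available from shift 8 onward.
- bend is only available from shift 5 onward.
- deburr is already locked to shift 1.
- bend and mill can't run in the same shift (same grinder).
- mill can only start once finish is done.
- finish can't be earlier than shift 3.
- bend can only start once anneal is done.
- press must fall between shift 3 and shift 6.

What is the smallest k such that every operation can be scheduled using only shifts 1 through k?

The precedence chain requires at least 2 distinct shifts.
With at most 1 per shift and 7 operations, at least 7 shifts are needed.
weld can't be placed before shift 8, so the schedule must run through at least shift 8.
8 works (last occupied shift: shift 8): for example bend in shift 5; finish in shift 4; press in shift 3; weld in shift 8; deburr in shift 1; anneal in shift 2; mill in shift 6.

8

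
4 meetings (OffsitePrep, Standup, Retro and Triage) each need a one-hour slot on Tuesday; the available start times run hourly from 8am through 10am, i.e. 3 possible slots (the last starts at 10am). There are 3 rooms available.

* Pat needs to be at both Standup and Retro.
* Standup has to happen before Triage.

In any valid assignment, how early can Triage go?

Precedence pushes Triage to at least 9am.
Triage at 9am is achievable: Standup in 8am; OffsitePrep in 8am; Retro in 9am; Triage in 9am.

9am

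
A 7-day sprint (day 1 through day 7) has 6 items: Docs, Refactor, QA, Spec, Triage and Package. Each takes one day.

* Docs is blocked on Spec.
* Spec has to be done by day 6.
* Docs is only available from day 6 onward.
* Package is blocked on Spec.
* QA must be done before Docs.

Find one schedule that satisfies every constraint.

Docs=day 6, Spec=day 1, Package=day 2, Refactor=day 1, Triage=day 1, QA=day 1

Checking: QA(day 1) before Docs(day 6); Spec(day 1) before Package(day 2); Spec(day 1) before Docs(day 6); Docs=day 6 in [day 6,day 7]; Spec=day 1 in [day 1,day 6].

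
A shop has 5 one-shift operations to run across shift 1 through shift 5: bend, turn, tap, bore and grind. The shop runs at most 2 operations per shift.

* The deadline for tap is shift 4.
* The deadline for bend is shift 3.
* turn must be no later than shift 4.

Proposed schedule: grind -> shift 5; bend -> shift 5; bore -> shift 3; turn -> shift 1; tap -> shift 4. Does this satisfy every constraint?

turn must be no later than shift 4 — holds.
The deadline for bend is shift 3 — violated.
The shop runs at most 2 operations per shift — holds.
The deadline for tap is shift 4 — holds.

Invalid. The deadline for bend is shift 3.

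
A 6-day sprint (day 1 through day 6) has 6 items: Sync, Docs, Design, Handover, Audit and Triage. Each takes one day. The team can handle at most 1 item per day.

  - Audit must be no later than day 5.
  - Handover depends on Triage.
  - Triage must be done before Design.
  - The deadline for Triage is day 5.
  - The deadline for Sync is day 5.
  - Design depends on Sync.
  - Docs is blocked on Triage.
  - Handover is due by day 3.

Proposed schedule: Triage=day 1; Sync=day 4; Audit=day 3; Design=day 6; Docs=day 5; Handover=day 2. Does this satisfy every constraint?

Yes, all constraints hold

Docs is blocked on Triage — holds.
Handover depends on Triage — holds.
Design depends on Sync — holds.
Triage must be done before Design — holds.
The deadline for Sync is day 5 — holds.
The team can handle at most 1 item per day — holds.
The deadline for Triage is day 5 — holds.
Audit must be no later than day 5 — holds.
Handover is due by day 3 — holds.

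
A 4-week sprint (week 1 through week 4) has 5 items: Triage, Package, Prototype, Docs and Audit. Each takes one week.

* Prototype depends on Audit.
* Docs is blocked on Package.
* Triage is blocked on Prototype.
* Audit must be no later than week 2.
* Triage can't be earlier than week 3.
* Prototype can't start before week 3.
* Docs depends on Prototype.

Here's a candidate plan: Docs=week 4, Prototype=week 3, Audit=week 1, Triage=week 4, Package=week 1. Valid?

Docs depends on Prototype — holds.
Triage is blocked on Prototype — holds.
Audit must be no later than week 2 — holds.
Docs is blocked on Package — holds.
Prototype can't start before week 3 — holds.
Prototype depends on Audit — holds.
Triage can't be earlier than week 3 — holds.

Yes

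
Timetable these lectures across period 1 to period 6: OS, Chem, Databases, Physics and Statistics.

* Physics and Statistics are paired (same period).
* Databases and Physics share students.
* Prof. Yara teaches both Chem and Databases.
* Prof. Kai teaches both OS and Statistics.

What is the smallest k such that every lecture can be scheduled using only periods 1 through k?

2 periods

Could 1 period be enough, i.e. nothing placed later than period 1? No: Databases can't share with Chem (period 1) → nothing is left.
So 1 period is not enough.
2 works (last occupied period: period 2): for example Databases=period 1; Physics=period 2; OS=period 1; Chem=period 2; Statistics=period 2.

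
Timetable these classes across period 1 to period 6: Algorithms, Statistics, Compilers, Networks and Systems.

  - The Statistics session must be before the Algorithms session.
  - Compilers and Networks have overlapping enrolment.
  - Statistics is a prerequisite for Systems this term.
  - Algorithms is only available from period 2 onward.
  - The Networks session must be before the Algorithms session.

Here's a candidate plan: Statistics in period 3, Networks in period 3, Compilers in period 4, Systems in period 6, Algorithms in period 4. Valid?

Compilers and Networks have overlapping enrolment — holds.
Statistics is a prerequisite for Systems this term — holds.
The Networks session must be before the Algorithms session — holds.
Algorithms is only available from period 2 onward — holds.
The Statistics session must be before the Algorithms session — holds.

Yes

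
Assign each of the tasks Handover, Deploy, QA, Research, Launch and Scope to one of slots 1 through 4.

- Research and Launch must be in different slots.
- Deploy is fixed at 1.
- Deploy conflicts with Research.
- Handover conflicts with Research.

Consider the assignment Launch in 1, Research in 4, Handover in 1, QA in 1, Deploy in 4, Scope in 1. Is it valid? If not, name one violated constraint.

Invalid. Deploy is fixed at 1.

Deploy conflicts with Research — violated.
Handover conflicts with Research — holds.
Research and Launch must be in different slots — holds.
Deploy is fixed at 1 — violated.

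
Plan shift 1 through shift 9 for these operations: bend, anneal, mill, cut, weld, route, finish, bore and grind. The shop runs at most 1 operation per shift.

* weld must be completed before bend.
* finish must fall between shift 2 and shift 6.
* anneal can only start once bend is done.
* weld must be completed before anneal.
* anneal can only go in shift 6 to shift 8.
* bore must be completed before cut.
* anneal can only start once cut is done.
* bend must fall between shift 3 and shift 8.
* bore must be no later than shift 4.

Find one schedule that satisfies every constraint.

weld=shift 3, bend=shift 4, route=shift 8, bore=shift 1, anneal=shift 6, grind=shift 9, finish=shift 2, mill=shift 7, cut=shift 5

Checking: bore(shift 1) before cut(shift 5); bend(shift 4) before anneal(shift 6); cut(shift 5) before anneal(shift 6); weld(shift 3) before bend(shift 4); weld(shift 3) before anneal(shift 6); bore=shift 1 in [shift 1,shift 4]; bend=shift 4 in [shift 3,shift 8]; anneal=shift 6 in [shift 6,shift 8]; finish=shift 2 in [shift 2,shift 6]; max 1 per shift (cap 1).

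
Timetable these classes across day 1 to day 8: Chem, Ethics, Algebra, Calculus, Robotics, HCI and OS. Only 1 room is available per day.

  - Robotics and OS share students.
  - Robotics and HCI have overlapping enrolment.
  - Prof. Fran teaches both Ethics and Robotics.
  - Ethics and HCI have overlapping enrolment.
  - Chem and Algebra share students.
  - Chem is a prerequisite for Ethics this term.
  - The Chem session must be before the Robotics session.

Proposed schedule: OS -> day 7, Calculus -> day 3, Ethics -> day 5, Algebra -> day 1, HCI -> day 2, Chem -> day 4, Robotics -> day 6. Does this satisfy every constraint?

Only 1 room is available per day — holds.
Prof. Fran teaches both Ethics and Robotics — holds.
Robotics and OS share students — holds.
Robotics and HCI have overlapping enrolment — holds.
Chem is a prerequisite for Ethics this term — holds.
Ethics and HCI have overlapping enrolment — holds.
The Chem session must be before the Robotics session — holds.
Chem and Algebra share students — holds.

Yes, all constraints hold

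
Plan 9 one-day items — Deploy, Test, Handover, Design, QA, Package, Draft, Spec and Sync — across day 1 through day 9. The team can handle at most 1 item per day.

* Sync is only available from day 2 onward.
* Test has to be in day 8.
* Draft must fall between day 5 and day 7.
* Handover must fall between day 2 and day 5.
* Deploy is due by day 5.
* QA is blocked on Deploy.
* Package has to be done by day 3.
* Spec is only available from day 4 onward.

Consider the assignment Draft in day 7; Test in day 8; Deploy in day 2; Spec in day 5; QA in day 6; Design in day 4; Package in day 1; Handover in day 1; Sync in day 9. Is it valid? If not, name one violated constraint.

Draft must fall between day 5 and day 7 — holds.
Spec is only available from day 4 onward — holds.
Test has to be in day 8 — holds.
QA is blocked on Deploy — holds.
The team can handle at most 1 item per day — violated.
Package has to be done by day 3 — holds.
Sync is only available from day 2 onward — holds.
Deploy is due by day 5 — holds.
Handover must fall between day 2 and day 5 — violated.

No — it violates: Handover must fall between day 2 and day 5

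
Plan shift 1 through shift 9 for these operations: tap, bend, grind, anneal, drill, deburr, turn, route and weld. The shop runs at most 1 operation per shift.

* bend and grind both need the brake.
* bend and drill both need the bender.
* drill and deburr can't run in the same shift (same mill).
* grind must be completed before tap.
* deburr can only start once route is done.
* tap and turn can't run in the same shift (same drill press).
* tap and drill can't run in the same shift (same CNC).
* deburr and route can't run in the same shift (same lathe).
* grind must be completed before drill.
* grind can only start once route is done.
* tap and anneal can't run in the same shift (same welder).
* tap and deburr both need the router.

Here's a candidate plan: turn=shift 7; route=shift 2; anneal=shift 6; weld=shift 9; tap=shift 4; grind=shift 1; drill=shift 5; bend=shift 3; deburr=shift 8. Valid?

tap and deburr both need the router — holds.
bend and grind both need the brake — holds.
The shop runs at most 1 operation per shift — holds.
deburr and route can't run in the same shift (same lathe) — holds.
tap and turn can't run in the same shift (same drill press) — holds.
grind must be completed before tap — holds.
deburr can only start once route is done — holds.
tap and drill can't run in the same shift (same CNC) — holds.
bend and drill both need the bender — holds.
grind can only start once route is done — violated.
grind must be completed before drill — holds.
tap and anneal can't run in the same shift (same welder) — holds.
drill and deburr can't run in the same shift (same mill) — holds.

Invalid. grind can only start once route is done.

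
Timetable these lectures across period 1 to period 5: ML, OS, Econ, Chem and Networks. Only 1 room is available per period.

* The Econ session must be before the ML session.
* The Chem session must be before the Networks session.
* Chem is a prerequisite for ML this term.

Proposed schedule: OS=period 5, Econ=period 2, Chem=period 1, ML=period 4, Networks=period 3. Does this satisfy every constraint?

Yes, all constraints hold

Chem is a prerequisite for ML this term — holds.
The Econ session must be before the ML session — holds.
The Chem session must be before the Networks session — holds.
Only 1 room is available per period — holds.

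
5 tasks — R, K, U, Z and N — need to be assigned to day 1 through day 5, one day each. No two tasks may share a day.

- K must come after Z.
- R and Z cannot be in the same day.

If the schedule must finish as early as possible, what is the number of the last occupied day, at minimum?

The precedence chain requires at least 2 distinct days.
With at most 1 per day and 5 tasks, at least 5 days are needed.
5 works (last occupied day: day 5): for example Z -> day 1, N -> day 5, K -> day 2, U -> day 4, R -> day 3.

5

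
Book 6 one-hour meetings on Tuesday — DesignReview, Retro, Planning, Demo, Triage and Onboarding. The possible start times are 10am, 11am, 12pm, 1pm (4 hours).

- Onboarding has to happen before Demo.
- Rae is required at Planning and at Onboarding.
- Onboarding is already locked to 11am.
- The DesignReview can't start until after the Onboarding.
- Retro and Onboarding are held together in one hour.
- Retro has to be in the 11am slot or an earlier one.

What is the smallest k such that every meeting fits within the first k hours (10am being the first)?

3

The precedence chain requires at least 2 distinct hours.
Propagating the time windows through the other constraints, DesignReview can't land before 12pm — that is hour 3 counting from 10am — so the schedule must run through at least 3 hours.
3 works (last occupied hour: 12pm): for example Planning=10am, Demo=12pm, Retro=11am, DesignReview=12pm, Onboarding=11am, Triage=10am.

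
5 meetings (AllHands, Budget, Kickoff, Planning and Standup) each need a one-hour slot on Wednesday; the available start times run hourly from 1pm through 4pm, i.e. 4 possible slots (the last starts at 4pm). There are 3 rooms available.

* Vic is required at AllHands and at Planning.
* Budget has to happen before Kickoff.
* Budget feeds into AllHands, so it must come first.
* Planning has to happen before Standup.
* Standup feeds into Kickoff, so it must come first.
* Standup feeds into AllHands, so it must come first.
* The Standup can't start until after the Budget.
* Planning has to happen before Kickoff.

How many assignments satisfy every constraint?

8

Splitting on AllHands: it can be 3pm (2), 4pm (6). Listing each branch's schedules as (Budget, Kickoff, Planning, Standup):
AllHands=3pm: (1pm,3pm,1pm,2pm) (1pm,4pm,1pm,2pm) — 2.
AllHands=4pm: (1pm,3pm,1pm,2pm) (1pm,4pm,1pm,2pm) (1pm,4pm,1pm,3pm) (1pm,4pm,2pm,3pm) (2pm,4pm,1pm,3pm) (2pm,4pm,2pm,3pm) — 6.
Summing: 2 + 6 = 8.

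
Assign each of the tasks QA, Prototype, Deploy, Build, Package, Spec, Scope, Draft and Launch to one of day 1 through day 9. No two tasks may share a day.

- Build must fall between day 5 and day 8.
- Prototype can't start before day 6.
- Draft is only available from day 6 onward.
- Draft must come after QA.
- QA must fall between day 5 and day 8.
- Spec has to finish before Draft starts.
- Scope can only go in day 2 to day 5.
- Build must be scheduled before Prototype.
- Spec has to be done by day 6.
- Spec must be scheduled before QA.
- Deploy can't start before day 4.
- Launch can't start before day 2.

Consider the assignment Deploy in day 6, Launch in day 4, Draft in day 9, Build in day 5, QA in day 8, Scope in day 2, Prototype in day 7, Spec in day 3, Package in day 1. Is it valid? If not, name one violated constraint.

Spec must be scheduled before QA — holds.
Spec has to be done by day 6 — holds.
No two tasks may share a day — holds.
Scope can only go in day 2 to day 5 — holds.
Build must fall between day 5 and day 8 — holds.
Draft is only available from day 6 onward — holds.
Deploy can't start before day 4 — holds.
Build must be scheduled before Prototype — holds.
Spec has to finish before Draft starts — holds.
Prototype can't start before day 6 — holds.
Draft must come after QA — holds.
QA must fall between day 5 and day 8 — holds.
Launch can't start before day 2 — holds.

Yes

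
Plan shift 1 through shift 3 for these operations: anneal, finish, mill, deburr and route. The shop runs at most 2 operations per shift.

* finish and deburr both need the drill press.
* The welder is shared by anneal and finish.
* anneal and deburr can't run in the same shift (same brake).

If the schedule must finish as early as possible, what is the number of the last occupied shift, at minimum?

3

With at most 2 per shift and 5 operations, at least 3 shifts are needed.
3 works (last occupied shift: shift 3): for example route=shift 2, deburr=shift 3, mill=shift 1, finish=shift 2, anneal=shift 1.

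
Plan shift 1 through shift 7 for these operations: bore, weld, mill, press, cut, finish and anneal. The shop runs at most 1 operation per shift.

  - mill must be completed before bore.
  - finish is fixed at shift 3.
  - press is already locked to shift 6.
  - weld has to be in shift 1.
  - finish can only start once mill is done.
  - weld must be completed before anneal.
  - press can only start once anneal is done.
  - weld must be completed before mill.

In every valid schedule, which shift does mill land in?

shift 2

weld is fixed at shift 1 and must come before mill, so mill is at least shift 2.
finish is fixed at shift 3 and must come after mill, so mill is at most shift 2.
So mill must be shift 2.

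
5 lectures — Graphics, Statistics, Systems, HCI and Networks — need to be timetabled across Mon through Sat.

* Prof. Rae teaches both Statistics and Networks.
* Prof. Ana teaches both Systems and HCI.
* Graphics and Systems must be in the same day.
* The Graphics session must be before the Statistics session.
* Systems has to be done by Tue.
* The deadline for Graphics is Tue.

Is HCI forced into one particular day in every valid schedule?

No

HCI can be Mon (e.g. Graphics=Tue; Systems=Tue; HCI=Mon; Statistics=Wed; Networks=Mon) or Tue (e.g. Graphics -> Mon; Systems -> Mon; Statistics -> Tue; HCI -> Tue; Networks -> Mon).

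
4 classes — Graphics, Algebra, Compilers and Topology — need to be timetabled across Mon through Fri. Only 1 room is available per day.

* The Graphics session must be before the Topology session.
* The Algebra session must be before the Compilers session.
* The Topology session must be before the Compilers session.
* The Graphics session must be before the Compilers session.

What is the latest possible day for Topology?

Thu

Precedence pushes Topology to at least Tue; downstream work caps Topology at Thu.
Topology at Thu is achievable: Compilers -> Fri, Graphics -> Mon, Algebra -> Tue, Topology -> Thu.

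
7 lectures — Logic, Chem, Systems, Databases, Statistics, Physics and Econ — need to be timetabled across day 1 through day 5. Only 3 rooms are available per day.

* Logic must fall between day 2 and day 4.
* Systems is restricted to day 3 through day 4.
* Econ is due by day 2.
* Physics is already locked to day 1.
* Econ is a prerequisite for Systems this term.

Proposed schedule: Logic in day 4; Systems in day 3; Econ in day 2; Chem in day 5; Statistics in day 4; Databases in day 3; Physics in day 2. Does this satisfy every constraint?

Econ is a prerequisite for Systems this term — holds.
Econ is due by day 2 — holds.
Physics is already locked to day 1 — violated.
Only 3 rooms are available per day — holds.
Systems is restricted to day 3 through day 4 — holds.
Logic must fall between day 2 and day 4 — holds.

No — it violates: Physics is already locked to day 1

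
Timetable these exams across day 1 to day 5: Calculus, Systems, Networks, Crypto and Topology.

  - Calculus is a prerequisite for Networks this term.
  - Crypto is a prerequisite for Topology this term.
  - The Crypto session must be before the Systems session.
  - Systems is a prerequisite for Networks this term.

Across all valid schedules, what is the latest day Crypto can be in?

day 3

Downstream work caps Crypto at day 3.
Crypto at day 3 is achievable: Systems in day 4, Networks in day 5, Calculus in day 1, Crypto in day 3, Topology in day 4.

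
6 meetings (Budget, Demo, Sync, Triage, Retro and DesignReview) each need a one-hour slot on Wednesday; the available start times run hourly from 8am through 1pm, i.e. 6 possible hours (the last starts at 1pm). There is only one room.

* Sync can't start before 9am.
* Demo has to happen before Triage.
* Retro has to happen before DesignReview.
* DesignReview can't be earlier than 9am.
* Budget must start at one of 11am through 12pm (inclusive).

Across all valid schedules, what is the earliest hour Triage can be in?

9am

Precedence pushes Triage to at least 9am.
Triage at 9am is achievable: Sync in 1pm; Triage in 9am; Retro in 10am; Budget in 11am; DesignReview in 12pm; Demo in 8am.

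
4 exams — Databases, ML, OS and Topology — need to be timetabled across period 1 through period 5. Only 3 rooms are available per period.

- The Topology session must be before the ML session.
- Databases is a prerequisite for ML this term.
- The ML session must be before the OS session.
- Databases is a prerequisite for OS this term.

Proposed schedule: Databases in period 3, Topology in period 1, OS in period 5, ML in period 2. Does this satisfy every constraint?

Invalid. Databases is a prerequisite for ML this term.

Only 3 rooms are available per period — holds.
Databases is a prerequisite for OS this term — holds.
The ML session must be before the OS session — holds.
The Topology session must be before the ML session — holds.
Databases is a prerequisite for ML this term — violated.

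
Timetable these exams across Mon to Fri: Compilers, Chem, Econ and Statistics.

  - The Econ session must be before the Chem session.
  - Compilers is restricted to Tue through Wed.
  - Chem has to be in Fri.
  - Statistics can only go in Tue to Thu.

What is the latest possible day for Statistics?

Thu

Statistics is available from Tue; Statistics's own window allows nothing later than Thu.
Statistics at Thu is achievable: Compilers=Tue, Statistics=Thu, Econ=Mon, Chem=Fri.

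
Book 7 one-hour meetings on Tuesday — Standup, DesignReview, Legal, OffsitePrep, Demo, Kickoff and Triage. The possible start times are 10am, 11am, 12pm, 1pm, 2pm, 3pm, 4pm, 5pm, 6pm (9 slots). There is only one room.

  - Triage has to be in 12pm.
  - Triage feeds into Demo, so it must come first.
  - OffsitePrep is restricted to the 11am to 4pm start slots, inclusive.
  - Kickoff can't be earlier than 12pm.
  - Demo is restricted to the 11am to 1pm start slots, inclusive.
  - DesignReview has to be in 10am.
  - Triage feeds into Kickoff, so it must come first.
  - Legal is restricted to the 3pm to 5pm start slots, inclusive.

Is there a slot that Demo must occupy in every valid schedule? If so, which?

Demo is available from 11am; precedence pushes Demo to at least 1pm; Demo's own window allows nothing later than 1pm.
So Demo is pinned to 1pm.

1pm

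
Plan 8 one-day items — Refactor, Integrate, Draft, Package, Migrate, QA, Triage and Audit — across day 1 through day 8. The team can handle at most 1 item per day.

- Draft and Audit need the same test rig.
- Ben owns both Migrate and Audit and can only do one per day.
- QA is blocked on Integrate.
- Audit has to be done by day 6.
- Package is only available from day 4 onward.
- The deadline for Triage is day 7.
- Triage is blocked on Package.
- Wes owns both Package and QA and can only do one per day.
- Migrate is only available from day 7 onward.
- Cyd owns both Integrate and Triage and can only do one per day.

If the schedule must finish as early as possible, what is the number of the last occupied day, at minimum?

The precedence chain requires at least 2 distinct days.
With at most 1 per day and 8 work items, at least 8 days are needed.
Migrate can't be placed before day 7, so the schedule must run through at least day 7.
8 works (last occupied day: day 8): for example Audit=day 1; Migrate=day 7; Triage=day 5; Draft=day 8; Package=day 4; QA=day 3; Integrate=day 2; Refactor=day 6.

8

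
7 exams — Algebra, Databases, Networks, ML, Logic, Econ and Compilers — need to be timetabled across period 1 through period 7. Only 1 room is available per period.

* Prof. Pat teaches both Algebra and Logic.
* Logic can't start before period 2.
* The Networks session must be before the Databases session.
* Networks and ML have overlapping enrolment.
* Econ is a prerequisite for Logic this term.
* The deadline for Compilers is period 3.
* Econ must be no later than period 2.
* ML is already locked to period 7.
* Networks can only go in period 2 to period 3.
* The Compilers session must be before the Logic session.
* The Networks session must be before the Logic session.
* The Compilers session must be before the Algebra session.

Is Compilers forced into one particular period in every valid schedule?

Compilers can be period 1 (e.g. Compilers -> period 1, Algebra -> period 5, Networks -> period 3, Logic -> period 4, Econ -> period 2, ML -> period 7, Databases -> period 6) or period 2 (e.g. Econ -> period 1, ML -> period 7, Algebra -> period 5, Logic -> period 4, Networks -> period 3, Compilers -> period 2, Databases -> period 6).

No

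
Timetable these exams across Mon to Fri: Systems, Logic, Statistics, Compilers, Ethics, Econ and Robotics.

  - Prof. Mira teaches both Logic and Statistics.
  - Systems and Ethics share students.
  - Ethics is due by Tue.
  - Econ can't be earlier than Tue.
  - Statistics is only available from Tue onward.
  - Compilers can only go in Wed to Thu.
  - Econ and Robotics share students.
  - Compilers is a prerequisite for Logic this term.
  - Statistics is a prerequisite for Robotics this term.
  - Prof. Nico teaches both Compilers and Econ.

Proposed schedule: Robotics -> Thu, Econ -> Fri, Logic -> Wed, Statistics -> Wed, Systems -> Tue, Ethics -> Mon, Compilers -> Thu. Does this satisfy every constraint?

No — it violates: Compilers is a prerequisite for Logic this term

Prof. Mira teaches both Logic and Statistics — violated.
Compilers is a prerequisite for Logic this term — violated.
Systems and Ethics share students — holds.
Econ and Robotics share students — holds.
Statistics is only available from Tue onward — holds.
Ethics is due by Tue — holds.
Statistics is a prerequisite for Robotics this term — holds.
Prof. Nico teaches both Compilers and Econ — holds.
Econ can't be earlier than Tue — holds.
Compilers can only go in Wed to Thu — holds.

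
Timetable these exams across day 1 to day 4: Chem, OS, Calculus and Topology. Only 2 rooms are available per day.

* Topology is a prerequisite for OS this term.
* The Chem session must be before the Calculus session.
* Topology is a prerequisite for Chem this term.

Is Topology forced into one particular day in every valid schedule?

No

Topology can be day 1 (e.g. Topology -> day 1, Calculus -> day 3, OS -> day 2, Chem -> day 2) or day 2 (e.g. OS in day 3, Calculus in day 4, Chem in day 3, Topology in day 2).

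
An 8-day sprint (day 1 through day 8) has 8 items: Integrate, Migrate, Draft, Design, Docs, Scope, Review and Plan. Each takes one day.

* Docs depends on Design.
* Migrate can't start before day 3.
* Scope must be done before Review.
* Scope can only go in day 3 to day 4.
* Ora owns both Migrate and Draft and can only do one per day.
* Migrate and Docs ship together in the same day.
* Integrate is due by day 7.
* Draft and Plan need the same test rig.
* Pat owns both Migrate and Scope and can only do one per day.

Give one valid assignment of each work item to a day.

Design in day 1; Docs in day 4; Scope in day 3; Plan in day 2; Integrate in day 1; Migrate in day 4; Draft in day 1; Review in day 4

Checking: Scope(day 3) before Review(day 4); Design(day 1) before Docs(day 4); Migrate(day 4) != Draft(day 1); Draft(day 1) != Plan(day 2); Migrate(day 4) != Scope(day 3); Migrate = Docs = day 4; Migrate=day 4 in [day 3,day 8]; Integrate=day 1 in [day 1,day 7]; Scope=day 3 in [day 3,day 4].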